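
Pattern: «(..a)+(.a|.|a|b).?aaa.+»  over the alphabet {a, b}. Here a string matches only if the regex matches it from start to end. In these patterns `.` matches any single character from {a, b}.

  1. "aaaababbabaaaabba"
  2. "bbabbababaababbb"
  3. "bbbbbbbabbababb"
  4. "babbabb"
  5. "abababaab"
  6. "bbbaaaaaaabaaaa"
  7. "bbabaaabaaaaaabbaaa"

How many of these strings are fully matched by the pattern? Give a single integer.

1 → match
2 → no match
3 → no match
4 → no match
5 → no match
6 → no match
7 → match
Total matched: 2

2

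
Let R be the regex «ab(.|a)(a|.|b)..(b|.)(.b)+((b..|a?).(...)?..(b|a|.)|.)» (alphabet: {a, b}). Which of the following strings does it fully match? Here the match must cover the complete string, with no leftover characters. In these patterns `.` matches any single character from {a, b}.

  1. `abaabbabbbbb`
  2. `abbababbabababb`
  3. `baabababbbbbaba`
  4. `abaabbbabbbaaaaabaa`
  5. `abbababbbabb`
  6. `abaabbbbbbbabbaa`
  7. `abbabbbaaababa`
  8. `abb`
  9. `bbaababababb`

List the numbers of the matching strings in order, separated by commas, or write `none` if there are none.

1 → match
2 → no match
3 → no match — must start with `ab`
4 → match
5 → match
6 → match
7 → no match
8 → no match
9 → no match — must start with `ab`

1, 4, 5, 6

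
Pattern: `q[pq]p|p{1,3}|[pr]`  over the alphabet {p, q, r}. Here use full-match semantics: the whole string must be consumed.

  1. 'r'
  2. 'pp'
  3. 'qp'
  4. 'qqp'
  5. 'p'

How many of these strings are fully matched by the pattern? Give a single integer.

1. 'r' → match
2. 'pp' → match
3. 'qp' → no match
4. 'qqp' → match
5. 'p' → match
Total matched: 4

4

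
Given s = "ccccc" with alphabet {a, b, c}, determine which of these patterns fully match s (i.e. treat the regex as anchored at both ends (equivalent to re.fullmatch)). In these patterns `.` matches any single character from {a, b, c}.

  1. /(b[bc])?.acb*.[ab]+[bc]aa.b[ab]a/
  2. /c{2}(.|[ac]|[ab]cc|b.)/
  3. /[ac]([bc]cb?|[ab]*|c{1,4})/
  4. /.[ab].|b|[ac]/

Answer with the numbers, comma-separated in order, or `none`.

3

1 → no match — must end with "a"
2 → no match
3 → match
4 → no match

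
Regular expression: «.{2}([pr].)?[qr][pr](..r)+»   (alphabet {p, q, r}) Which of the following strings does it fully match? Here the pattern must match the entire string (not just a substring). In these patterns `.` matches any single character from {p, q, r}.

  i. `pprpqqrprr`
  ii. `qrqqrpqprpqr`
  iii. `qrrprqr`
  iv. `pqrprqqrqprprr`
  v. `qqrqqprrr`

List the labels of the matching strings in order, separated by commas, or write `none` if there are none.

i, iii, v

i → match
ii → no match
iii → match
iv → no match
v → match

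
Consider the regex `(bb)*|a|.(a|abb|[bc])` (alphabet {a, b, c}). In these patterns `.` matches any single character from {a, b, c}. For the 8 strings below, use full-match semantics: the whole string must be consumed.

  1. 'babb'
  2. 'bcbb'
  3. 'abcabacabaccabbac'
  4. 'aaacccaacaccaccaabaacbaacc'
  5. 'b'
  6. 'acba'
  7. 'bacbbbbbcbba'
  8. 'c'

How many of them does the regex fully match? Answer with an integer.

1 → match
2 → no match
3 → no match
4 → no match
5 → no match
6 → no match
7 → no match
8 → no match
Total matched: 1

1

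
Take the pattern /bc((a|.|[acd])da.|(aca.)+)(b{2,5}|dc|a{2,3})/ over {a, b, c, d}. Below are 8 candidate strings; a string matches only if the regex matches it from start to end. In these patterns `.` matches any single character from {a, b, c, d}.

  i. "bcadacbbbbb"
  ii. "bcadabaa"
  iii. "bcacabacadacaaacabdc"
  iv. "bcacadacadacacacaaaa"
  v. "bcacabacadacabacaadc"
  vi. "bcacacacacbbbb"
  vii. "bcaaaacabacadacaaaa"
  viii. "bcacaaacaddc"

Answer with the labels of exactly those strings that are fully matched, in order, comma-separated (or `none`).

i, ii, iii, iv, v, vi, viii

i. "bcadacbbbbb" → match
ii. "bcadabaa" → match
iii → match
iv → match
v → match
vi → match
vii → no match
viii. "bcacaaacaddc" → match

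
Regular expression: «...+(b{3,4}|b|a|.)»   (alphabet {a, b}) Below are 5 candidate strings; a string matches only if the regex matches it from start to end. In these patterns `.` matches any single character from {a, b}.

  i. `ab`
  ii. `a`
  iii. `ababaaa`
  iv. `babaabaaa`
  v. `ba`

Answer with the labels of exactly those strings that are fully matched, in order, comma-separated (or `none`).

i → no match
ii → no match
iii → match
iv → match
v → no match

iii, iv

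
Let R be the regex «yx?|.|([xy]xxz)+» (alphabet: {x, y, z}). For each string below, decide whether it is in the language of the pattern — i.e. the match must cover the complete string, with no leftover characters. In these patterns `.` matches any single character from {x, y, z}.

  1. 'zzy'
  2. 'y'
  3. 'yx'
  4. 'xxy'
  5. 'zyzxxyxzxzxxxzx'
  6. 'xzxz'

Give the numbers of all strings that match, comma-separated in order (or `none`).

2, 3

1 → no match
2 → match
3 → match
4 → no match
5 → no match
6 → no match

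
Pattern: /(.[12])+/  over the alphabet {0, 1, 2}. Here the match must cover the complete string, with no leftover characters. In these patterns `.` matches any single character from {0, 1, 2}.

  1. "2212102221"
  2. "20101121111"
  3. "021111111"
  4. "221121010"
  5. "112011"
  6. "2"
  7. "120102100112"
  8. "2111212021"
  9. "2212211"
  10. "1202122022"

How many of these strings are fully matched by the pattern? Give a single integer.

1 → no match
2 → no match
3 → no match
4 → no match
5 → no match
6 → no match
7 → no match
8 → no match
9 → no match
10 → no match
Total matched: 0

0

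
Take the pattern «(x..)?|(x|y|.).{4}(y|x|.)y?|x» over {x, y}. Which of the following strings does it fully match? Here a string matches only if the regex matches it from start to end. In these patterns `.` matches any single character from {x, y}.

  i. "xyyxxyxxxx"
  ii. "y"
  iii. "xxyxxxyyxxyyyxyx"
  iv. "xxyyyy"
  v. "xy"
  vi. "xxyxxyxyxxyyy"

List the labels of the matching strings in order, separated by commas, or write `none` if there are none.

iv

i → no match
ii → no match
iii → no match
iv → match
v → no match
vi → no match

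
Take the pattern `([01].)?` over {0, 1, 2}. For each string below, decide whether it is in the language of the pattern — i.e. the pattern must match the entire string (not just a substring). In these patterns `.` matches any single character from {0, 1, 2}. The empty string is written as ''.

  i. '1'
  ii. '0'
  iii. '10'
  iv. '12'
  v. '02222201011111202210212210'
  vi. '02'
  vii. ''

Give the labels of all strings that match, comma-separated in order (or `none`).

i. '1' → no match
ii. '0' → no match
iii. '10' → match
iv. '12' → match
v → no match
vi. '02' → match
vii. '' → match

iii, iv, vi, vii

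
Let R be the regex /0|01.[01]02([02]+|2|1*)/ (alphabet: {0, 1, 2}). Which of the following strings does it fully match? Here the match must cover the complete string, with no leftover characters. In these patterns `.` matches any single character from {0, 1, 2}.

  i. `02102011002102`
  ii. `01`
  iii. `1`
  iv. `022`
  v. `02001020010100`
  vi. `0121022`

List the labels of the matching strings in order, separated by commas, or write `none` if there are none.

i → no match
ii. `01` → no match
iii. `1` → no match
iv. `022` → no match
v → no match
vi. `0121022` → match

vi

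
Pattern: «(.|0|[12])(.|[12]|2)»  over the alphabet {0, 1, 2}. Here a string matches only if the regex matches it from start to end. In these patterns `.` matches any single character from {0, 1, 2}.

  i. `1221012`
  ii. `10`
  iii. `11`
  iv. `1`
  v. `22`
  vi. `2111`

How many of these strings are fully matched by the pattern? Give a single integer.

i. `1221012` → no match
ii. `10` → match
iii. `11` → match
iv. `1` → no match
v. `22` → match
vi. `2111` → no match
Total matched: 3

3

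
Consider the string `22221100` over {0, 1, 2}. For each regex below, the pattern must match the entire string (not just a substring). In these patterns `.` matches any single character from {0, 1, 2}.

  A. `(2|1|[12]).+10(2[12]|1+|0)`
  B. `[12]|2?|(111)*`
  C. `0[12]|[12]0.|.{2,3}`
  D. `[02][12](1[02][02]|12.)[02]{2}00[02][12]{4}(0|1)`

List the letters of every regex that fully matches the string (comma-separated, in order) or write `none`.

A

A → match
B → no match
C → no match
D → no match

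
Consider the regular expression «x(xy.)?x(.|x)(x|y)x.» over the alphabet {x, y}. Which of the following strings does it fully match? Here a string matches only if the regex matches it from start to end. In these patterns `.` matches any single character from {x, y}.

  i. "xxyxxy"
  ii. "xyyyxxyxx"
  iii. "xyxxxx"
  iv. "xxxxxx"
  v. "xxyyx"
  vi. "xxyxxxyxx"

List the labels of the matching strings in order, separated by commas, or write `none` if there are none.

i, iv, vi

i → match
ii → no match
iii → no match
iv → match
v → no match
vi → match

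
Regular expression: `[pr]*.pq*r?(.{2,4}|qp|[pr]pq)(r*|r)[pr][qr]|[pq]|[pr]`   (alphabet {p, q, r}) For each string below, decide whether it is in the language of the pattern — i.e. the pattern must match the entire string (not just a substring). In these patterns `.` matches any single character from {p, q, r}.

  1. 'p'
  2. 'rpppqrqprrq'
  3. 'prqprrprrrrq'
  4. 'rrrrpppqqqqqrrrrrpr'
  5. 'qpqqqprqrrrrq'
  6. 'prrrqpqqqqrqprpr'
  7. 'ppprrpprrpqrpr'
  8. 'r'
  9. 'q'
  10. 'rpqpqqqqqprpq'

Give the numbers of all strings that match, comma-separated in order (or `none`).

1, 2, 3, 4, 5, 6, 7, 8, 9, 10

1. 'p' → match
2. 'rpppqrqprrq' → match
3. 'prqprrprrrrq' → match
4 → match
5 → match
6 → match
7 → match
8. 'r' → match
9. 'q' → match
10 → match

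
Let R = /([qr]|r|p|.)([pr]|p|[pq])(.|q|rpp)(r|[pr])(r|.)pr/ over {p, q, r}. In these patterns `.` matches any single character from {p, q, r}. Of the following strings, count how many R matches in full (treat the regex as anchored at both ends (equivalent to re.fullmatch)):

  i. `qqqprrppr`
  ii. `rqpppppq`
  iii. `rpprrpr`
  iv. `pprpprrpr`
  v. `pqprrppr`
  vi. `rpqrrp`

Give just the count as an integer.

i → no match
ii → no match — must end with `pr`
iii → match
iv → match
v → no match
vi → no match — must end with `pr`
Total matched: 2

2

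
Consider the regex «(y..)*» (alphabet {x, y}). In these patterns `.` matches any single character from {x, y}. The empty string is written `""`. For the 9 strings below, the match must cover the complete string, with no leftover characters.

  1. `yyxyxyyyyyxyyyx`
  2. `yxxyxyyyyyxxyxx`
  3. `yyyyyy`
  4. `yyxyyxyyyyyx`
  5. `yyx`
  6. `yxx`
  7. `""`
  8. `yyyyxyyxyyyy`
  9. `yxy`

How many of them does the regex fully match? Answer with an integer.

1 → match
2 → match
3 → match
4 → match
5 → match
6 → match
7 → match
8 → match
9 → match
Total matched: 9

9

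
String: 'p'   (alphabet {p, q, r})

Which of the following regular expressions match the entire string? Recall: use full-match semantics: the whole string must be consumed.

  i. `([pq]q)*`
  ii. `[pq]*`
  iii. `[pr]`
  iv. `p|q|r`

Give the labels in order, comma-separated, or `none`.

i → no match
ii → match
iii → match
iv → match

ii, iii, iv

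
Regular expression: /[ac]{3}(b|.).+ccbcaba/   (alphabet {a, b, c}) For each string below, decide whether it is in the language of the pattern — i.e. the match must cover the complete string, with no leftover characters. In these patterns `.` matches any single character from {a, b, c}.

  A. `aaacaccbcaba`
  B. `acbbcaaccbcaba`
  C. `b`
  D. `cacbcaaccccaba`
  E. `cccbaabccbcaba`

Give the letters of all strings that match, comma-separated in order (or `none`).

A. `aaacaccbcaba` → match
B → no match
C. `b` → no match — must end with `ccbcaba`
D → no match — must end with `ccbcaba`
E → match

A, E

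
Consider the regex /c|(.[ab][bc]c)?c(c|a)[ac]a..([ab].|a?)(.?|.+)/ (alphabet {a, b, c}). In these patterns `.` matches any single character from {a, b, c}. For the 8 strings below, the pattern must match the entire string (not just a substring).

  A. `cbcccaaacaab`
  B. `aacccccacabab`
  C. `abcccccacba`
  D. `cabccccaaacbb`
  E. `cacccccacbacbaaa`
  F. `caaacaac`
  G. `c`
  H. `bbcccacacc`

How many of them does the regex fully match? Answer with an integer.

A → match
B → match
C → match
D → match
E → match
F → match
G → match
H → match
Total matched: 8

8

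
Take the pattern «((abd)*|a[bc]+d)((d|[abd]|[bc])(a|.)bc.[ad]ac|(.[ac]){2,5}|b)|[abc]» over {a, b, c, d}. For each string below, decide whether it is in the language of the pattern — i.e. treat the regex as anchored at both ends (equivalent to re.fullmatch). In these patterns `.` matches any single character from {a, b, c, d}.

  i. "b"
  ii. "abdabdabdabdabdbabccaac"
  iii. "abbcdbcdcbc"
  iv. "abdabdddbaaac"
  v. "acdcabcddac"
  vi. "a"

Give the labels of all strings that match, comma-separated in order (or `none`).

i, ii, iii, v, vi

i → match
ii → match
iii → match
iv → no match
v → match
vi → match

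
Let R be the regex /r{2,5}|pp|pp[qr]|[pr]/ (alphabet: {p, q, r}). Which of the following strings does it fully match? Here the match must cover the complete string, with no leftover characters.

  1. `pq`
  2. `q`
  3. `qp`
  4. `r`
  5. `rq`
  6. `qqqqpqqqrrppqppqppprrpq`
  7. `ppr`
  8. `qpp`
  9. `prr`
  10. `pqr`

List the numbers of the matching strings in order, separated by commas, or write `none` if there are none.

4, 7

1 → no match
2 → no match
3 → no match
4 → match
5 → no match
6 → no match
7 → match
8 → no match
9 → no match
10 → no match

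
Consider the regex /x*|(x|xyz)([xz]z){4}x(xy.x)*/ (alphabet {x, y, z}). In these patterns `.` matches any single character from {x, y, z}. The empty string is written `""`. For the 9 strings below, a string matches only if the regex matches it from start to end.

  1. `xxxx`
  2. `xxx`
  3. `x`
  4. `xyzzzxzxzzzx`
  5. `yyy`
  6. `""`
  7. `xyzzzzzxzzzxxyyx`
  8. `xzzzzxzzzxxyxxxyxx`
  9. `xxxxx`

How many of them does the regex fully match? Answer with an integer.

1. `xxxx` → match
2. `xxx` → match
3. `x` → match
4. `xyzzzxzxzzzx` → match
5. `yyy` → no match
6. `""` → match
7 → match
8 → match
9. `xxxxx` → match
Total matched: 8

8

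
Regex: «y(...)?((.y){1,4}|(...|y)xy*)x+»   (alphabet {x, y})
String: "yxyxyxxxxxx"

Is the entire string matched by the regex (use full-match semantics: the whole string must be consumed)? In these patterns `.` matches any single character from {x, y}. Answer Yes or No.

Yes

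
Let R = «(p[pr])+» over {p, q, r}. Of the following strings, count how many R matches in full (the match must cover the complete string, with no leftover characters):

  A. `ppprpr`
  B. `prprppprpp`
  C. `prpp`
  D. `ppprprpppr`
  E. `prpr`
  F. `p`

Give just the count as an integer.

5

A → match
B → match
C → match
D → match
E → match
F → no match
Total matched: 5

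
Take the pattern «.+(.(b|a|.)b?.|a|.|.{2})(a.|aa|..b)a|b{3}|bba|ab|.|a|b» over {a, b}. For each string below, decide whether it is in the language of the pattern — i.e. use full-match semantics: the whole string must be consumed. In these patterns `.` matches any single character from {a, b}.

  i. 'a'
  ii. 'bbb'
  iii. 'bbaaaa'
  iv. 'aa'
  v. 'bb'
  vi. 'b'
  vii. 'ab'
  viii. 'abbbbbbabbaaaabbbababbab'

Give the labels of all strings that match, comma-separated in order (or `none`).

i, ii, iii, vi, vii

i → match
ii → match
iii → match
iv → no match
v → no match
vi → match
vii → match
viii → no match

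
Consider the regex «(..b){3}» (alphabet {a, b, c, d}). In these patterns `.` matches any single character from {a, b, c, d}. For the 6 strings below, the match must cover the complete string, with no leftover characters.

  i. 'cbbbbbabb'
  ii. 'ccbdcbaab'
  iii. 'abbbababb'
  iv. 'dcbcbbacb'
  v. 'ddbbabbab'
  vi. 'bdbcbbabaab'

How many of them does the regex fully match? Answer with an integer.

5

i → match
ii → match
iii → match
iv → match
v → match
vi → no match
Total matched: 5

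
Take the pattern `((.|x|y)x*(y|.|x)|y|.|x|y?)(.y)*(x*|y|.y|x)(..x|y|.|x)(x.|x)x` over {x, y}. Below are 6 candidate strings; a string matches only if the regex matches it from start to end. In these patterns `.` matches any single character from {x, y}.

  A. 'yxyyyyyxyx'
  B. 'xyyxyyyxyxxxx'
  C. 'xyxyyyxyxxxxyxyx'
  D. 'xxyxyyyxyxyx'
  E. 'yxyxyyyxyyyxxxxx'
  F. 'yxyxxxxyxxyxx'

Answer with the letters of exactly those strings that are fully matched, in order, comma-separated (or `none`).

A → match
B → match
C → match
D → match
E → match
F → no match

A, B, C, D, E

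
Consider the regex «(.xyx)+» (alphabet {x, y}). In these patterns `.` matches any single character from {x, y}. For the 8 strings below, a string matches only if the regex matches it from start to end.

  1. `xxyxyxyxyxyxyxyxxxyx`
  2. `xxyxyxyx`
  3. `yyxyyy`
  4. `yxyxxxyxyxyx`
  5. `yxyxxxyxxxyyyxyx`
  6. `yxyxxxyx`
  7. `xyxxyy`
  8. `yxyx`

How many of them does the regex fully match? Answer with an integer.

1 → match
2. `xxyxyxyx` → match
3. `yyxyyy` → no match — must end with `xyx`
4. `yxyxxxyxyxyx` → match
5 → no match
6. `yxyxxxyx` → match
7. `xyxxyy` → no match — must end with `xyx`
8. `yxyx` → match
Total matched: 5

5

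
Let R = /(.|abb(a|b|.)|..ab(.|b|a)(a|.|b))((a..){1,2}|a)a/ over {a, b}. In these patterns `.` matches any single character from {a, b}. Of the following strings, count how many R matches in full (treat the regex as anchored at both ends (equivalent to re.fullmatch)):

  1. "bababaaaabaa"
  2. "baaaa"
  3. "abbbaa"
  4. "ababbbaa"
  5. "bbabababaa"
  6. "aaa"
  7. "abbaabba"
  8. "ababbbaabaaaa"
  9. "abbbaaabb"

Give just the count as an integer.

1 → no match
2 → match
3 → match
4 → match
5 → match
6 → match
7 → match
8 → match
9 → no match — must end with "a"
Total matched: 7

7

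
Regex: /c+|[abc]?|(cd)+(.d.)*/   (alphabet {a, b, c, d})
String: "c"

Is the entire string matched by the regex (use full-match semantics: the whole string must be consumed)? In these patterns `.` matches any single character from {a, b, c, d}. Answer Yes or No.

Yes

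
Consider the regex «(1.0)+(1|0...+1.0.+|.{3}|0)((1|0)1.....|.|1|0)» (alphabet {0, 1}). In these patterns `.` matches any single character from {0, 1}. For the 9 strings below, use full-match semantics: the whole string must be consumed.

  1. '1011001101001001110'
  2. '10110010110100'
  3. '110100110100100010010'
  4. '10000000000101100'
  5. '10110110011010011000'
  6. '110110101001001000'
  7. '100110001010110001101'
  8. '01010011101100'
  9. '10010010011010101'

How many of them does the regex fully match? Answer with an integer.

1

1 → no match
2 → no match
3 → no match
4 → no match
5 → no match
6 → no match
7 → match
8 → no match — must start with '1'
9 → no match
Total matched: 1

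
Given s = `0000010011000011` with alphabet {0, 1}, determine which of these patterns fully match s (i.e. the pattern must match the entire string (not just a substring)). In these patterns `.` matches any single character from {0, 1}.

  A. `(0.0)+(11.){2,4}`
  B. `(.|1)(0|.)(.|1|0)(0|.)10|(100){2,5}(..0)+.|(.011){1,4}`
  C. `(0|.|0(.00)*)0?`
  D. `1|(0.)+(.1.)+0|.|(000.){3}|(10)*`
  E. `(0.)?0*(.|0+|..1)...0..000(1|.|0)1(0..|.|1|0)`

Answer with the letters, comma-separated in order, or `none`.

E

A → no match
B → no match
C → no match
D → no match
E → match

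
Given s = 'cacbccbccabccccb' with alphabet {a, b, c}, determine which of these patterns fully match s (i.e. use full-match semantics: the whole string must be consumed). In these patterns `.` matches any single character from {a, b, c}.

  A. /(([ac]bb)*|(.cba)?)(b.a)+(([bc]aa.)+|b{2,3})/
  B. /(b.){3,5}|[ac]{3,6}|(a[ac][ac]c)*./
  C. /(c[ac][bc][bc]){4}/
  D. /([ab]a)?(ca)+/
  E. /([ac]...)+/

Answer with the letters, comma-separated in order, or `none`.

A → no match
B → no match
C → match
D → no match — must end with 'ca'
E → match

C, E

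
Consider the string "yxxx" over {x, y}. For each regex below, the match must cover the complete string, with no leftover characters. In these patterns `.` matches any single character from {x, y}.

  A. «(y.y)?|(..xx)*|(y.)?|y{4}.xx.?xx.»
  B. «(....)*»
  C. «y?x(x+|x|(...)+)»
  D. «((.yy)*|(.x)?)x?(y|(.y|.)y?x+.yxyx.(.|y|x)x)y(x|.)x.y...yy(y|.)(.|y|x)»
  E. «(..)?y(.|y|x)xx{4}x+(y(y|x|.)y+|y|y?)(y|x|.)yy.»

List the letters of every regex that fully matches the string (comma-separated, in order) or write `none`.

A, B, C

A → match
B → match
C → match
D → no match
E → no match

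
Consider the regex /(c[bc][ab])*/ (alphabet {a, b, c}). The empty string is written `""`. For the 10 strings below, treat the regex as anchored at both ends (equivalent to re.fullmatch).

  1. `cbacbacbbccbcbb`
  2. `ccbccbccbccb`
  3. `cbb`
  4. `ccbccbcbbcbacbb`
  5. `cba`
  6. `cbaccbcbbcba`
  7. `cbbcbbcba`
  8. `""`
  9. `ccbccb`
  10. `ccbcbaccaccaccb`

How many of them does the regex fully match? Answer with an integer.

1 → match
2 → match
3 → match
4 → match
5 → match
6 → match
7 → match
8 → match
9 → match
10 → match
Total matched: 10

10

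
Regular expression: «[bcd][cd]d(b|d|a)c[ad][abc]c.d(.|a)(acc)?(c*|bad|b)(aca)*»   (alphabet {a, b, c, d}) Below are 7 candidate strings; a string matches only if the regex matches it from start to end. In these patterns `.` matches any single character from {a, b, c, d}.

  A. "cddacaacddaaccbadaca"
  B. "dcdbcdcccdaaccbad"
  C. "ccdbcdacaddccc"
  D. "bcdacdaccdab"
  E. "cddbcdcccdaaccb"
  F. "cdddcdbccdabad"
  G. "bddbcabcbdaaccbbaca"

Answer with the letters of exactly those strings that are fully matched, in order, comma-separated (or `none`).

A → match
B → match
C → match
D → match
E → match
F → match
G → no match

A, B, C, D, E, F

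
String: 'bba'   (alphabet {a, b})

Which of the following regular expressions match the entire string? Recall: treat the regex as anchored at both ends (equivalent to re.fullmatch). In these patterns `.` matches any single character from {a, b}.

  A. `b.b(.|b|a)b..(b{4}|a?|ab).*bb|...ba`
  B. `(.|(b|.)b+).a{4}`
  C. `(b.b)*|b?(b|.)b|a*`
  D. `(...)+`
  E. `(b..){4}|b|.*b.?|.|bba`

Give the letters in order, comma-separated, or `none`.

A → no match
B → no match
C → no match
D → match
E → match

D, E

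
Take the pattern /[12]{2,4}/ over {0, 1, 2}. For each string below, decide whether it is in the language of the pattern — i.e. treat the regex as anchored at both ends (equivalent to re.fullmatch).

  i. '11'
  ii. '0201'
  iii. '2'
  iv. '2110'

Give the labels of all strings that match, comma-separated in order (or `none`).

i. '11' → match
ii. '0201' → no match
iii. '2' → no match
iv. '2110' → no match

i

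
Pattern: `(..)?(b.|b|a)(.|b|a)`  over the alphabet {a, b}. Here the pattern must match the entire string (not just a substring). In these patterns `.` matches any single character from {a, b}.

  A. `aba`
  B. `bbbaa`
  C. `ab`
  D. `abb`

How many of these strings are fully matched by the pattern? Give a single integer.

A → no match
B → match
C → match
D → no match
Total matched: 2

2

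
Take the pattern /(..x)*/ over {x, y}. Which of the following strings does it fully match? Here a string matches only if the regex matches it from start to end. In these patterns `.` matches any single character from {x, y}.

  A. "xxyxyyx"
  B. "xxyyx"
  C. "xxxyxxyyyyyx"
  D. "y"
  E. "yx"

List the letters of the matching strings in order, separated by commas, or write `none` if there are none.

A → no match
B → no match
C → no match
D → no match
E → no match

none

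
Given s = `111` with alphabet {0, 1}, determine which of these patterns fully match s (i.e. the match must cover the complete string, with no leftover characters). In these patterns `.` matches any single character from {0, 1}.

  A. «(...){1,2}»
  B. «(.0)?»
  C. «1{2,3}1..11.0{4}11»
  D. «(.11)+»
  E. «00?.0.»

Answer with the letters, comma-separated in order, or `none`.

A, D

A → match
B → no match
C → no match — must end with `011`
D → match
E → no match — must start with `0`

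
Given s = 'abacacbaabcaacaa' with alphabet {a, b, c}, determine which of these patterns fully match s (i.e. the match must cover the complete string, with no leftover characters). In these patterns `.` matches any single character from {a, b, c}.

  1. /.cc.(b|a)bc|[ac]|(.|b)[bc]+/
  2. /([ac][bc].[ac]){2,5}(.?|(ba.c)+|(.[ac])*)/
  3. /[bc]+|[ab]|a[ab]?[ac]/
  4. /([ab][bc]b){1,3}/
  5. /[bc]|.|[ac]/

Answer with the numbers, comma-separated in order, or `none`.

1 → no match
2 → match
3 → no match
4 → no match — must end with 'b'
5 → no match

2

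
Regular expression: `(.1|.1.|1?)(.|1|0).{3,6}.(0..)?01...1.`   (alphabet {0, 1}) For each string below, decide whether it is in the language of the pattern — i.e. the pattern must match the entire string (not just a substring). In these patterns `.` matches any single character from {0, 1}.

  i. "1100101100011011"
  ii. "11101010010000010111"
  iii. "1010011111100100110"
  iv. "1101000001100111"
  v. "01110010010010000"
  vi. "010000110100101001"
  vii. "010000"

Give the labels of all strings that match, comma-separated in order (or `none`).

none

i → no match
ii → no match
iii → no match
iv → no match
v → no match
vi → no match
vii. "010000" → no match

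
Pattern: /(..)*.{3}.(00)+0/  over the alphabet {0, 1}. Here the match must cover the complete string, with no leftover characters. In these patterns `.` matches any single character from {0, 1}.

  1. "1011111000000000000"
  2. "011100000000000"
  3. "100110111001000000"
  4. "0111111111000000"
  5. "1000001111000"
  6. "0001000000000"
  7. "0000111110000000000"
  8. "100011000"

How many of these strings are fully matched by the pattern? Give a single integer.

1 → match
2 → match
3 → no match
4 → no match
5 → match
6 → match
7 → match
8 → match
Total matched: 6

6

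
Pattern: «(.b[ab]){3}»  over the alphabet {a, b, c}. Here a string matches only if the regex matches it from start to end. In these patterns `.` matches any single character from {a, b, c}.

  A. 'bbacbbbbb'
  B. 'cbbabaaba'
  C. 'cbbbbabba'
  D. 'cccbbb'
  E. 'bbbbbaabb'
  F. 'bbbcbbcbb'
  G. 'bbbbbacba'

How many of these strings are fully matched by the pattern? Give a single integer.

A → match
B → match
C → match
D → no match
E → match
F → match
G → match
Total matched: 6

6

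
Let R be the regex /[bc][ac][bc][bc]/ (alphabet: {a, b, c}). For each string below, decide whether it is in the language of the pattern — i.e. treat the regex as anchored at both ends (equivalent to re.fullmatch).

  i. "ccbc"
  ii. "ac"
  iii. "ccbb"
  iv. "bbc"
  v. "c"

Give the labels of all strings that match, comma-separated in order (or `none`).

i. "ccbc" → match
ii. "ac" → no match
iii. "ccbb" → match
iv. "bbc" → no match
v. "c" → no match

i, iii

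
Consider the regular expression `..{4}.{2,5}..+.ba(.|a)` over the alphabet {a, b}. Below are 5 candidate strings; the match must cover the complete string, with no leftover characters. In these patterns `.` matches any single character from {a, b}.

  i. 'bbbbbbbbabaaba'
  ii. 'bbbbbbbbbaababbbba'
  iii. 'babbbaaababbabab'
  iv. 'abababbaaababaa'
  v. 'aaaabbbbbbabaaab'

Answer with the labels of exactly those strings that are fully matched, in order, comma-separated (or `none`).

iii, iv

i → no match
ii → no match
iii → match
iv → match
v → no match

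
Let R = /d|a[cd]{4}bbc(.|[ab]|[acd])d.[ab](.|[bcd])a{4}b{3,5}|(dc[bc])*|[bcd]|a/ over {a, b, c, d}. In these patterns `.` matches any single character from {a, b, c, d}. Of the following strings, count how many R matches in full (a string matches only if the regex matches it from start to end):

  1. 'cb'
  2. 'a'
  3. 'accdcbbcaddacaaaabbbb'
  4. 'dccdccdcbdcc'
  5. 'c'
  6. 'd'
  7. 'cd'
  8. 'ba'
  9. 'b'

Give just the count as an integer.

6

1 → no match
2 → match
3 → match
4 → match
5 → match
6 → match
7 → no match
8 → no match
9 → match
Total matched: 6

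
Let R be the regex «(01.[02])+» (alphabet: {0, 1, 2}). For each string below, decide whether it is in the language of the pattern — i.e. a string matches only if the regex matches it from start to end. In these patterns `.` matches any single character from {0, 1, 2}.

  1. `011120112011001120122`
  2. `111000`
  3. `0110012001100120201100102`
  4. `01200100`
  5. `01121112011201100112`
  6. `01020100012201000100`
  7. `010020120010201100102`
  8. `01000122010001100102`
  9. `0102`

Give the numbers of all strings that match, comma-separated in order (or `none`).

1 → no match
2. `111000` → no match — must start with `01`
3 → no match
4. `01200100` → match
5 → no match
6 → match
7 → no match
8 → match
9. `0102` → match

4, 6, 8, 9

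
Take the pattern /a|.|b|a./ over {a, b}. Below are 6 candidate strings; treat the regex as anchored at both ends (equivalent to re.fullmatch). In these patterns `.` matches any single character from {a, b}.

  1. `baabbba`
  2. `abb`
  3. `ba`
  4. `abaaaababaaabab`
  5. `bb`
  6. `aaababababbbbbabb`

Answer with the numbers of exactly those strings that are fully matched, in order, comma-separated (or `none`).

none

1. `baabbba` → no match
2. `abb` → no match
3. `ba` → no match
4 → no match
5. `bb` → no match
6 → no match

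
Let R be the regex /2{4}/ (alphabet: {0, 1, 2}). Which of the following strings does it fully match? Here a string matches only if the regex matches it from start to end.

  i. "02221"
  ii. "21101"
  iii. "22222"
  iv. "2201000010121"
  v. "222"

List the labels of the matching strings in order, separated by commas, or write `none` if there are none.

none

i → no match — must start with "2"
ii → no match — must end with "2"
iii → no match
iv → no match — must end with "2"
v → no match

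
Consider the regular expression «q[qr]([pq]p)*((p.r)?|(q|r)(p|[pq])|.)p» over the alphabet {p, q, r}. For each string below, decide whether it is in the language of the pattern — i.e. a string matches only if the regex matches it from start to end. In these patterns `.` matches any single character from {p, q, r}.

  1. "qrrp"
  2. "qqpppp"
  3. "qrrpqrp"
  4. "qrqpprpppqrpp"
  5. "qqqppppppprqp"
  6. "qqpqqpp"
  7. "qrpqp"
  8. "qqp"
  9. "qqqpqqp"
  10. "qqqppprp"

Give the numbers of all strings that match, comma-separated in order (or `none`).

1 → match
2 → match
3 → no match
4 → no match
5 → match
6 → no match
7 → no match
8 → match
9 → match
10 → match

1, 2, 5, 8, 9, 10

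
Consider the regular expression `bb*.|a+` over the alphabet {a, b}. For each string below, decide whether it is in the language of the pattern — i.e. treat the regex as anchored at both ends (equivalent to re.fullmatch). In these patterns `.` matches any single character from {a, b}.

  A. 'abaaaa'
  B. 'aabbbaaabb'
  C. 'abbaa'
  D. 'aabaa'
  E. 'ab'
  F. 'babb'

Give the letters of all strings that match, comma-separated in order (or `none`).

none

A → no match
B → no match
C → no match
D → no match
E → no match
F → no match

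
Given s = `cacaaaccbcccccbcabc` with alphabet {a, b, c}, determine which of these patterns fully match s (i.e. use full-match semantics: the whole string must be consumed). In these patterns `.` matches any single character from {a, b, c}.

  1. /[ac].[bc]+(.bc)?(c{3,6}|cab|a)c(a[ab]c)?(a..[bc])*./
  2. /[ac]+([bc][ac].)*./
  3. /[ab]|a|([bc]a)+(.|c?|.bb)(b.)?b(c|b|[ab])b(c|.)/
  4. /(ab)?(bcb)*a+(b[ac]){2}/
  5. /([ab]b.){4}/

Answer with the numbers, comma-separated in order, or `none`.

2

1 → no match
2 → match
3 → no match
4 → no match
5 → no match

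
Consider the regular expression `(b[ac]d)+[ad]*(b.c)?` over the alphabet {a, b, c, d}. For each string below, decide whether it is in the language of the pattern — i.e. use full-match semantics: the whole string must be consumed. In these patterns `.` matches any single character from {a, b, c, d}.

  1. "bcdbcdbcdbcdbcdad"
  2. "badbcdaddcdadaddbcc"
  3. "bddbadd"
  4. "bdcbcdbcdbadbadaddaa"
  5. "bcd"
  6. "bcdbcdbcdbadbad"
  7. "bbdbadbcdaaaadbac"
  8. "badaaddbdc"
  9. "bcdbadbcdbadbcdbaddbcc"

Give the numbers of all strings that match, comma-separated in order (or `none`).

1 → match
2 → no match
3 → no match
4 → no match
5 → match
6 → match
7 → no match
8 → match
9 → match

1, 5, 6, 8, 9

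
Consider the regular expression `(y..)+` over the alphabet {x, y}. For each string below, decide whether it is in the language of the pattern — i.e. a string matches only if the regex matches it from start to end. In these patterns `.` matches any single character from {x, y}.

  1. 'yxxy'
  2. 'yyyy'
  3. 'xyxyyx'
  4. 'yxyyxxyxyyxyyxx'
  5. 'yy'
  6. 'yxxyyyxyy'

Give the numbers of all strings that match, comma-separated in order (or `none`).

1 → no match
2 → no match
3 → no match — must start with 'y'
4 → match
5 → no match
6 → no match

4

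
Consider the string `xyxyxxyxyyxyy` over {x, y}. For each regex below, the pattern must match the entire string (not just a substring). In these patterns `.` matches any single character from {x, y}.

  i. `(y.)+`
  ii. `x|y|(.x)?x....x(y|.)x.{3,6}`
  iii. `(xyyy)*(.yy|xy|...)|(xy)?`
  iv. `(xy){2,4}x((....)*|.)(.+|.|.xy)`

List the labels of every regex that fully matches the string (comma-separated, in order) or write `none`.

i → no match — must start with `y`
ii → match
iii → no match
iv → match

ii, iv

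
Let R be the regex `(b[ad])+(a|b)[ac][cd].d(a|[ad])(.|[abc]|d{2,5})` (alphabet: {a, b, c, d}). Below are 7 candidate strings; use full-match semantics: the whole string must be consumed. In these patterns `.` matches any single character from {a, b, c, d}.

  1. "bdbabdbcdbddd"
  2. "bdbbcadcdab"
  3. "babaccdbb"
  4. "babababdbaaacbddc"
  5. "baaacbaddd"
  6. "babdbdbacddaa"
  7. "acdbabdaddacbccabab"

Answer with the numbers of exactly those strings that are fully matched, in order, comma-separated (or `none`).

1 → match
2. "bdbbcadcdab" → no match
3. "babaccdbb" → no match
4 → match
5. "baaacbaddd" → no match
6 → match
7 → no match — must start with "b"

1, 4, 6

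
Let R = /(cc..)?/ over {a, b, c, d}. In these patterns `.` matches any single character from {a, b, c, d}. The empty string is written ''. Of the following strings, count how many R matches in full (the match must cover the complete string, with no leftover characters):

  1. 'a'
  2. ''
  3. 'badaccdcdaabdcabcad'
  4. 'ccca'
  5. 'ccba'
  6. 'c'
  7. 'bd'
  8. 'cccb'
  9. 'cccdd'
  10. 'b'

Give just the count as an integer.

1 → no match
2 → match
3 → no match
4 → match
5 → match
6 → no match
7 → no match
8 → match
9 → no match
10 → no match
Total matched: 4

4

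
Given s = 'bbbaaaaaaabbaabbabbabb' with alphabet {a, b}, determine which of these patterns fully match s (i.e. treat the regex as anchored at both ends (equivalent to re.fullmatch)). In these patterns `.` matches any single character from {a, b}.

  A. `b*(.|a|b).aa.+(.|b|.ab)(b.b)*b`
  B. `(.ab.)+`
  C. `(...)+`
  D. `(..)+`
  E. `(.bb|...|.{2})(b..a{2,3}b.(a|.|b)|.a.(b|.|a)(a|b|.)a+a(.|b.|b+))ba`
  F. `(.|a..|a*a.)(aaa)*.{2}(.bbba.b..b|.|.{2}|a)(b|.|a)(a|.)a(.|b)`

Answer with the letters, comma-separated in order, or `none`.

A → match
B → no match
C → no match
D → match
E → no match — must end with 'ba'
F → no match

A, D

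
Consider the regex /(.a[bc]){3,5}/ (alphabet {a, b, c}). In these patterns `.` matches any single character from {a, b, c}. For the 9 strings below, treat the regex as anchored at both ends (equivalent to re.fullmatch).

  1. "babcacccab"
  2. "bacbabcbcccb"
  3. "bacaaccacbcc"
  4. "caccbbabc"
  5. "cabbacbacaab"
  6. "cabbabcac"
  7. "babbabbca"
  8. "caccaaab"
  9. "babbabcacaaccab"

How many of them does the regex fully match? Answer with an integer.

3

1. "babcacccab" → no match
2. "bacbabcbcccb" → no match
3. "bacaaccacbcc" → no match
4. "caccbbabc" → no match
5. "cabbacbacaab" → match
6. "cabbabcac" → match
7. "babbabbca" → no match
8. "caccaaab" → no match
9 → match
Total matched: 3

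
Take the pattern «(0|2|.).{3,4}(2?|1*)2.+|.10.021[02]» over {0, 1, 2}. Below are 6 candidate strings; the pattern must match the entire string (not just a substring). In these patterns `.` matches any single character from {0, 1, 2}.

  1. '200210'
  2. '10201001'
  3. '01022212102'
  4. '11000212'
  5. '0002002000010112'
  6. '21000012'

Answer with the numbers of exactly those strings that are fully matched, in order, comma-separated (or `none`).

1. '200210' → no match
2. '10201001' → no match
3. '01022212102' → match
4. '11000212' → match
5 → no match
6. '21000012' → no match

3, 4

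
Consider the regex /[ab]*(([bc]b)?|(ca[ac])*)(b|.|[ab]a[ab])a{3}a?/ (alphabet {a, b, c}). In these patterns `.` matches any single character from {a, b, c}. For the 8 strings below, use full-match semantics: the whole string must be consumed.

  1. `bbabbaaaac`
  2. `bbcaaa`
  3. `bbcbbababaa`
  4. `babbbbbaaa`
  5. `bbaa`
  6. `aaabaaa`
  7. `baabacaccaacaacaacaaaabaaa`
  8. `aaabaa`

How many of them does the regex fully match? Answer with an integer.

4

1 → no match
2 → match
3 → no match
4 → match
5 → no match
6 → match
7 → match
8 → no match
Total matched: 4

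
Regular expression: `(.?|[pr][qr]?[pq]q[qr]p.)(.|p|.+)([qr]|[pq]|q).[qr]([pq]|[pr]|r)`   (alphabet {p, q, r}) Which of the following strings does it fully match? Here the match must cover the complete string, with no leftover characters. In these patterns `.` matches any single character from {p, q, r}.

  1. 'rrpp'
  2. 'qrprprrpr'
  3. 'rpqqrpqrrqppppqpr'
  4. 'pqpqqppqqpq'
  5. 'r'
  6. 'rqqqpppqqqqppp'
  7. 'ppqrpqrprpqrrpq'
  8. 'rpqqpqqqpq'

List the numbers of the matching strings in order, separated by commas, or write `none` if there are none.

1. 'rrpp' → no match
2. 'qrprprrpr' → no match
3 → no match
4. 'pqpqqppqqpq' → no match
5. 'r' → no match
6 → no match
7 → no match
8. 'rpqqpqqqpq' → no match

none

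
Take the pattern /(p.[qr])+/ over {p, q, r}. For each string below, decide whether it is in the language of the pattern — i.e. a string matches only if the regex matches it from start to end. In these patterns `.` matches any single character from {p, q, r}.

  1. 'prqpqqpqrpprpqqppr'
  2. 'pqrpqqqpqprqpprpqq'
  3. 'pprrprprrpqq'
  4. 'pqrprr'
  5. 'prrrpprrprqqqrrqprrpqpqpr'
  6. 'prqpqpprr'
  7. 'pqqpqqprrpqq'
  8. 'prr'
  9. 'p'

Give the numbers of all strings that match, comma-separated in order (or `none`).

1 → match
2 → no match
3 → no match
4 → match
5 → no match
6 → no match
7 → match
8 → match
9 → no match

1, 4, 7, 8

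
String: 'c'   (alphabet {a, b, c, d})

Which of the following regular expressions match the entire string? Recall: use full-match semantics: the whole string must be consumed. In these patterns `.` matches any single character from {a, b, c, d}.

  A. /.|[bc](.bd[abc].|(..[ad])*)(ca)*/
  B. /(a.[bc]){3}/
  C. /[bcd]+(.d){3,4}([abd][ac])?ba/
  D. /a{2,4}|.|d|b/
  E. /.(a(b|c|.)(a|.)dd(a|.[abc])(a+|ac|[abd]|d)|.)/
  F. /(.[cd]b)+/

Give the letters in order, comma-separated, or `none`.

A → match
B → no match — must start with 'a'
C → no match — must end with 'ba'
D → match
E → no match
F → no match — must end with 'b'

A, D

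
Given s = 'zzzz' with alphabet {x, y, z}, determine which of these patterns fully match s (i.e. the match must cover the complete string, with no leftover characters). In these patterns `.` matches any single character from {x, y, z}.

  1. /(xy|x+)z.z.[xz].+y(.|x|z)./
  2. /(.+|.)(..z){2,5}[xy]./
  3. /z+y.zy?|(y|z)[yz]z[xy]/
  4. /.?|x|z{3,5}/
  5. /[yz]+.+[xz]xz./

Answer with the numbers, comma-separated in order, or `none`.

1 → no match
2 → no match
3 → no match
4 → match
5 → no match

4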